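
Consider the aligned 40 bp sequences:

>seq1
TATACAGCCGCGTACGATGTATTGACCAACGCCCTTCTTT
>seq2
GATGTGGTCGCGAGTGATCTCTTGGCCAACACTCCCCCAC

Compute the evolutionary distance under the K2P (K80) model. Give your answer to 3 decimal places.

Of 40 sites, 13 differences are transitions and 5 are transversions, so P = 13/40 = 0.325 and Q = 5/40 = 0.125.
Under the Kimura two-parameter model, d = −½ ln(1 − 2P − Q) − ¼ ln(1 − 2Q).
1 − 2P − Q = 0.225, giving −½ ln(0.225) = 0.745827.
1 − 2Q = 0.75, giving −¼ ln(0.75) = 0.071921.
d = 0.745827 + 0.071921 = 0.817748.

0.818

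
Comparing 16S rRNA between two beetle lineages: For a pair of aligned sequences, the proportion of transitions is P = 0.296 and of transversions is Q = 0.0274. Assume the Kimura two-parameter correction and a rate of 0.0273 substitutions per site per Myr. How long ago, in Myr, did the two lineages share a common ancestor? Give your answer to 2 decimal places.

9.10

Under the Kimura two-parameter model, d = −½ ln(1 − 2P − Q) − ¼ ln(1 − 2Q).
1 − 2P − Q = 0.3806, giving −½ ln(0.3806) = 0.483003.
1 − 2Q = 0.9452, giving −¼ ln(0.9452) = 0.014090.
d = 0.483003 + 0.014090 = 0.497093.
Under a molecular clock d = 2μt, so t = d/(2μ) = 0.497093 / (2 × 0.0273) = 9.10 Myr.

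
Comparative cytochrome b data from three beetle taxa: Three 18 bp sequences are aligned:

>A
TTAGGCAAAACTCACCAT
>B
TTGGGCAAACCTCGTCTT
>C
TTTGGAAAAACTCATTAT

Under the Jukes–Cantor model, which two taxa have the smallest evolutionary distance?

A–B: 5/18 differ, p = 0.278, d = 0.347.
A–C: 4/18 differ, p = 0.222, d = 0.264.
B–C: 6/18 differ, p = 0.333, d = 0.441.
The smallest distance is between A and C.

A and C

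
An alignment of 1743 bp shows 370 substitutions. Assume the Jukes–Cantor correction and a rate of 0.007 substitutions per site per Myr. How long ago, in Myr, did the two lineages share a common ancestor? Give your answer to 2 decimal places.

17.82

p = 370/1743 ≈ 0.212278.
d = −(3/4) ln(1 − 4p/3) = −0.75 ln(1 − 0.283037) = −0.75 ln(0.716963)
  = −0.75 × (-0.332731) = 0.249548 substitutions/site.
Under a molecular clock d = 2μt, so t = d/(2μ) = 0.249548 / (2 × 0.007) = 17.82 Myr.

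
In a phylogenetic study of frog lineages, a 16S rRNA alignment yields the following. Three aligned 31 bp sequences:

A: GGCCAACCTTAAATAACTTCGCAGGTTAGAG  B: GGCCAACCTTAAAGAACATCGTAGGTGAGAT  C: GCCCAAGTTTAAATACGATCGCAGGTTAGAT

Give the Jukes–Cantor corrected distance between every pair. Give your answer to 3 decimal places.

A–B: 5/31 sites differ → p ≈ 0.16129, d = −0.75 ln(1 − 0.215053) = 0.181604 ≈ 0.182.
A–C: 7/31 sites differ → p ≈ 0.225806, d = −0.75 ln(1 − 0.301075) = 0.268659 ≈ 0.269.
B–C: 8/31 sites differ → p ≈ 0.258065, d = −0.75 ln(1 − 0.344087) = 0.316295 ≈ 0.316.

d(A,B) = 0.182, d(A,C) = 0.269, d(B,C) = 0.316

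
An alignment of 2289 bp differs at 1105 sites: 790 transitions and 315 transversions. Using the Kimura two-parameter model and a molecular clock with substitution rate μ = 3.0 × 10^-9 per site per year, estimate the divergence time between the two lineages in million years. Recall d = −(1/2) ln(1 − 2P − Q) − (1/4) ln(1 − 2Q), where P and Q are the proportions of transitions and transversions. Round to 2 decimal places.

160.04

P = 790/2289 ≈ 0.345129 and Q = 315/2289 ≈ 0.137615.
Under the Kimura two-parameter model, d = −½ ln(1 − 2P − Q) − ¼ ln(1 − 2Q).
1 − 2P − Q = 0.172127, giving −½ ln(0.172127) = 0.879761.
1 − 2Q = 0.72477, giving −¼ ln(0.72477) = 0.080475.
d = 0.879761 + 0.080475 = 0.960236.
Under a molecular clock d = 2μt, so t = d/(2μ) = 0.960236 / (2 × 3.0 × 10^-9) = 160.04 million years.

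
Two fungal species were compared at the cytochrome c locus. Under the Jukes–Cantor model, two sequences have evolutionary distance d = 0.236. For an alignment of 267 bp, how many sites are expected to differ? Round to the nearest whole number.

Invert JC69: p = (3/4)(1 − e^(−4d/3)) = 0.75 × (1 − e^(-0.314667)) = 0.75 × (1 − 0.730032) = 0.202476.
Expected differing sites = pL ≈ 0.202476 × 267 = 54.061092 ≈ 54.

54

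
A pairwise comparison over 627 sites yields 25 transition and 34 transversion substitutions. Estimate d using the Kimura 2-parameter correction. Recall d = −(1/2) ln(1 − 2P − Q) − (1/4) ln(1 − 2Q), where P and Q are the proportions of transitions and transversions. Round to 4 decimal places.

P = 25/627 ≈ 0.039872 and Q = 34/627 ≈ 0.054226.
Under the Kimura two-parameter model, d = −½ ln(1 − 2P − Q) − ¼ ln(1 − 2Q).
1 − 2P − Q = 0.86603, giving −½ ln(0.86603) = 0.071918.
1 − 2Q = 0.891548, giving −¼ ln(0.891548) = 0.028699.
d = 0.071918 + 0.028699 = 0.100617.

0.1006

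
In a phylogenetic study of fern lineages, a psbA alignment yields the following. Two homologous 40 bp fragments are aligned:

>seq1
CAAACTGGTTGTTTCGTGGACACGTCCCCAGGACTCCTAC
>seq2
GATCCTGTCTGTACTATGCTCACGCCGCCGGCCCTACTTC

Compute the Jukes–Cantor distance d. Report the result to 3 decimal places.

The sequences differ at 18 of 40 sites, so p = 18/40 = 0.45.
d = −(3/4) ln(1 − 4p/3) = −0.75 ln(1 − 0.6) = −0.75 ln(0.4)
  = −0.75 × (-0.916291) = 0.687218 substitutions/site.

0.687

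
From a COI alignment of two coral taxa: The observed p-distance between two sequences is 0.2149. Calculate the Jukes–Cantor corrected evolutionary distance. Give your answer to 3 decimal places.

d = −(3/4) ln(1 − 4p/3) = −0.75 ln(1 − 0.286533) = −0.75 ln(0.713467)
  = −0.75 × (-0.337619) = 0.253214 substitutions/site.

0.253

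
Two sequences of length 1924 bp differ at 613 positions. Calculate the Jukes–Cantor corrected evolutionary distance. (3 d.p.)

0.415

p = 613/1924 ≈ 0.318607.
d = −(3/4) ln(1 − 4p/3) = −0.75 ln(1 − 0.424809) = −0.75 ln(0.575191)
  = −0.75 × (-0.553053) = 0.414790 substitutions/site.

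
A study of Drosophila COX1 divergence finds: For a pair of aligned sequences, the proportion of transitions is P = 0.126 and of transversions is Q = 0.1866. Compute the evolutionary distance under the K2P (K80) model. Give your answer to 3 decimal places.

Under the Kimura two-parameter model, d = −½ ln(1 − 2P − Q) − ¼ ln(1 − 2Q).
1 − 2P − Q = 0.5614, giving −½ ln(0.5614) = 0.288661.
1 − 2Q = 0.6268, giving −¼ ln(0.6268) = 0.116782.
d = 0.288661 + 0.116782 = 0.405443.

0.405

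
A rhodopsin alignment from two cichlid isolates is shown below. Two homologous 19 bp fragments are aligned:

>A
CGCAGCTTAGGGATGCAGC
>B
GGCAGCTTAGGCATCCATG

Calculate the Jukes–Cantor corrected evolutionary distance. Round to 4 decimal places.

The sequences differ at 5 of 19 sites (1, 12, 15, 18, 19), so p = 5/19 ≈ 0.263158.
d = −(3/4) ln(1 − 4p/3) = −0.75 ln(1 − 0.350877) = −0.75 ln(0.649123)
  = −0.75 × (-0.432133) = 0.324100 substitutions/site.

0.3241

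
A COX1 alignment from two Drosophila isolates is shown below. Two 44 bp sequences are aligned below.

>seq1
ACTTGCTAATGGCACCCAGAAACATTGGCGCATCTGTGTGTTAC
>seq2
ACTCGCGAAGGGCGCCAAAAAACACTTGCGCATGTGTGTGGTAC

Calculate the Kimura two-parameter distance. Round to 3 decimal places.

Of 44 sites, 4 differences are transitions and 6 are transversions, so P = 4/44 ≈ 0.090909 and Q = 6/44 ≈ 0.136364.
Under the Kimura two-parameter model, d = −½ ln(1 − 2P − Q) − ¼ ln(1 − 2Q).
1 − 2P − Q = 0.681818, giving −½ ln(0.681818) = 0.191496.
1 − 2Q = 0.727272, giving −¼ ln(0.727272) = 0.079614.
d = 0.191496 + 0.079614 = 0.271110.

0.271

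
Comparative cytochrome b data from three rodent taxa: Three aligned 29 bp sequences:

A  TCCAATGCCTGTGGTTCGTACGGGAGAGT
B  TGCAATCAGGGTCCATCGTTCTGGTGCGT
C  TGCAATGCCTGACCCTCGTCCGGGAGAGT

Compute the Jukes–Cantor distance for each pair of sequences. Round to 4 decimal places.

d(A,B) = 0.6018, d(A,C) = 0.2421, d(B,C) = 0.4618

A–B: 12/29 sites differ → p ≈ 0.413793, d = −0.75 ln(1 − 0.551724) = 0.601760 ≈ 0.6018.
A–C: 6/29 sites differ → p ≈ 0.206897, d = −0.75 ln(1 − 0.275863) = 0.242081 ≈ 0.2421.
B–C: 10/29 sites differ → p ≈ 0.344828, d = −0.75 ln(1 − 0.459771) = 0.461822 ≈ 0.4618.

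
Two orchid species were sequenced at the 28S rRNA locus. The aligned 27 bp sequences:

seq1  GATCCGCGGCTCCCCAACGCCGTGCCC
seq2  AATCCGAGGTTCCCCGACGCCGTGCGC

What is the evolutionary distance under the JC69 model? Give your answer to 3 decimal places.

The sequences differ at 5 of 27 sites (1, 7, 10, 16, 26), so p = 5/27 ≈ 0.185185.
d = −(3/4) ln(1 − 4p/3) = −0.75 ln(1 − 0.246913) = −0.75 ln(0.753087)
  = −0.75 × (-0.283575) = 0.212681 substitutions/site.

0.213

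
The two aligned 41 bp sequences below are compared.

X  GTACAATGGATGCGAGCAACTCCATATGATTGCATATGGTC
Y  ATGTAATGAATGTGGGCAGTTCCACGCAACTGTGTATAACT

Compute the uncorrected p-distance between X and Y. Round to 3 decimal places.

The sequences differ at 19 of 41 positions.
p = 19/41 = 0.463414… ≈ 0.463 (to 3 d.p.).

0.463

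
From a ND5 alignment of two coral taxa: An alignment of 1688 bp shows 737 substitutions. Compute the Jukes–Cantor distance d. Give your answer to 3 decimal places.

0.654

p = 737/1688 ≈ 0.436611.
d = −(3/4) ln(1 − 4p/3) = −0.75 ln(1 − 0.582148) = −0.75 ln(0.417852)
  = −0.75 × (-0.872628) = 0.654471 substitutions/site.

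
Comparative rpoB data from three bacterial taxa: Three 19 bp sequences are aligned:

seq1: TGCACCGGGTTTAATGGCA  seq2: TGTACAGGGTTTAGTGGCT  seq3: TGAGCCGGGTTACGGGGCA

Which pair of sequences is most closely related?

seq1 and seq2

seq1–seq2: 4/19 differ, p = 0.211, d = 0.247.
seq1–seq3: 6/19 differ, p = 0.316, d = 0.410.
seq2–seq3: 7/19 differ, p = 0.368, d = 0.507.
The smallest distance is between seq1 and seq2.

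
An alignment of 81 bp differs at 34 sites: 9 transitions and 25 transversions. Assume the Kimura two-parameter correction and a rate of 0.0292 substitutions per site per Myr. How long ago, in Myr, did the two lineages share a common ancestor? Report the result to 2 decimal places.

P = 9/81 ≈ 0.111111 and Q = 25/81 ≈ 0.308642.
Under the Kimura two-parameter model, d = −½ ln(1 − 2P − Q) − ¼ ln(1 − 2Q).
1 − 2P − Q = 0.469136, giving −½ ln(0.469136) = 0.378431.
1 − 2Q = 0.382716, giving −¼ ln(0.382716) = 0.240116.
d = 0.378431 + 0.240116 = 0.618547.
Under a molecular clock d = 2μt, so t = d/(2μ) = 0.618547 / (2 × 0.0292) = 10.59 Myr.

10.59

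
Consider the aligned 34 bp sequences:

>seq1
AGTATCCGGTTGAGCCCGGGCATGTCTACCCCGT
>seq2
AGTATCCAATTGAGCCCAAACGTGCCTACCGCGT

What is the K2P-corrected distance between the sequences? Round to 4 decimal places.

Of 34 sites, 7 differences are transitions and 1 are transversions, so P = 7/34 ≈ 0.205882 and Q = 1/34 ≈ 0.029412.
Under the Kimura two-parameter model, d = −½ ln(1 − 2P − Q) − ¼ ln(1 − 2Q).
1 − 2P − Q = 0.558824, giving −½ ln(0.558824) = 0.290960.
1 − 2Q = 0.941176, giving −¼ ln(0.941176) = 0.015156.
d = 0.290960 + 0.015156 = 0.306116.

0.3061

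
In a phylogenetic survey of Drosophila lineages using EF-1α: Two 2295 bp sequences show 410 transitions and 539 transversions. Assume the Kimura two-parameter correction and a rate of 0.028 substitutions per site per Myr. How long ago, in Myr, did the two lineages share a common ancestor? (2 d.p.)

P = 410/2295 ≈ 0.178649 and Q = 539/2295 ≈ 0.234858.
Under the Kimura two-parameter model, d = −½ ln(1 − 2P − Q) − ¼ ln(1 − 2Q).
1 − 2P − Q = 0.407844, giving −½ ln(0.407844) = 0.448435.
1 − 2Q = 0.530284, giving −¼ ln(0.530284) = 0.158586.
d = 0.448435 + 0.158586 = 0.607021.
Under a molecular clock d = 2μt, so t = d/(2μ) = 0.607021 / (2 × 0.028) = 10.84 Myr.

10.84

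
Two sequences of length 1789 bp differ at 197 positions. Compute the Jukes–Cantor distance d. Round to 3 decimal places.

p = 197/1789 ≈ 0.110117.
d = −(3/4) ln(1 − 4p/3) = −0.75 ln(1 − 0.146823) = −0.75 ln(0.853177)
  = −0.75 × (-0.158788) = 0.119091 substitutions/site.

0.119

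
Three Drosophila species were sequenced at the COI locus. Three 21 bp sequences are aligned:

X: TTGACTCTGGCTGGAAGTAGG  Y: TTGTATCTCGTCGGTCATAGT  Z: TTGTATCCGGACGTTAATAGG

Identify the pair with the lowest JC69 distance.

Y and Z

X–Y: 9/21 differ, p = 0.429, d = 0.635.
X–Z: 8/21 differ, p = 0.381, d = 0.532.
Y–Z: 6/21 differ, p = 0.286, d = 0.360.
The smallest distance is between Y and Z.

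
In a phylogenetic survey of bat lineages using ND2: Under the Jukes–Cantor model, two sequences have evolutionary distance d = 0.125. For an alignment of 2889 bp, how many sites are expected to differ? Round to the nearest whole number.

333

Invert JC69: p = (3/4)(1 − e^(−4d/3)) = 0.75 × (1 − e^(-0.166667)) = 0.75 × (1 − 0.846481) = 0.115139.
Expected differing sites = pL ≈ 0.115139 × 2889 = 332.636571 ≈ 333.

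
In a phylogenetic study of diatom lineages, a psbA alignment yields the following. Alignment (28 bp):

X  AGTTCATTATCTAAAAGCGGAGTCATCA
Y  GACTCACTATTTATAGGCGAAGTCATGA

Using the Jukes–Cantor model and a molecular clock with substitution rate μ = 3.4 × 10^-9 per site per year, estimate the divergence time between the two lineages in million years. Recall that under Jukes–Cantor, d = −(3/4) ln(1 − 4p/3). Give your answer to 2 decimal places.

61.72

The sequences differ at 9 of 28 sites (1, 2, 3, 7, 11, 14, 16, 20, 27), so p = 9/28 ≈ 0.321429.
d = −(3/4) ln(1 − 4p/3) = −0.75 ln(1 − 0.428572) = −0.75 ln(0.571428)
  = −0.75 × (-0.559617) = 0.419713 substitutions/site.
Under a molecular clock d = 2μt, so t = d/(2μ) = 0.419713 / (2 × 3.4 × 10^-9) = 61.72 million years.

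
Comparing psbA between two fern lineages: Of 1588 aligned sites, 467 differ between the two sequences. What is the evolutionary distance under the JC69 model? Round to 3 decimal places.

p = 467/1588 ≈ 0.294081.
d = −(3/4) ln(1 − 4p/3) = −0.75 ln(1 − 0.392108) = −0.75 ln(0.607892)
  = −0.75 × (-0.497758) = 0.373319 substitutions/site.

0.373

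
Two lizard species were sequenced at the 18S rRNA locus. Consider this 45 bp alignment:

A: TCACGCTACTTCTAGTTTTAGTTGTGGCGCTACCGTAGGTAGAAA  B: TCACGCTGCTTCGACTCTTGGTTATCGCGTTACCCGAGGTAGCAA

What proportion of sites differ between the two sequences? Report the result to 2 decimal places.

0.24

The sequences differ at 11 of 45 positions.
p = 11/45 = 0.244444… ≈ 0.24 (to 2 d.p.).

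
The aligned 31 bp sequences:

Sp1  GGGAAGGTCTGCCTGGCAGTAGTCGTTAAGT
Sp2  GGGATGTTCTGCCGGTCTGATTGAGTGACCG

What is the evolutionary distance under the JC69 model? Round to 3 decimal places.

0.691

The sequences differ at 14 of 31 sites, so p = 14/31 ≈ 0.451613.
d = −(3/4) ln(1 − 4p/3) = −0.75 ln(1 − 0.602151) = −0.75 ln(0.397849)
  = −0.75 × (-0.921683) = 0.691262 substitutions/site.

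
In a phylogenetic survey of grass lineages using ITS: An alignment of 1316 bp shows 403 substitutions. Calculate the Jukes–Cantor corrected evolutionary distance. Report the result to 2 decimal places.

0.39

p = 403/1316 ≈ 0.306231.
d = −(3/4) ln(1 − 4p/3) = −0.75 ln(1 − 0.408308) = −0.75 ln(0.591692)
  = −0.75 × (-0.524769) = 0.393577 substitutions/site.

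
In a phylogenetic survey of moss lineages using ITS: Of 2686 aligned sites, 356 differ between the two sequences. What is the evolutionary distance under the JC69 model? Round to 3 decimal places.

p = 356/2686 ≈ 0.132539.
d = −(3/4) ln(1 − 4p/3) = −0.75 ln(1 − 0.176719) = −0.75 ln(0.823281)
  = −0.75 × (-0.194458) = 0.145844 substitutions/site.

0.146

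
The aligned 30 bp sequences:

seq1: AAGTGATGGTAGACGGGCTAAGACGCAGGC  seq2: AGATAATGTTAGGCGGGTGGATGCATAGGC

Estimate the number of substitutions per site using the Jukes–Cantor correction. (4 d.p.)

0.5716

The sequences differ at 12 of 30 sites, so p = 12/30 = 0.4.
d = −(3/4) ln(1 − 4p/3) = −0.75 ln(1 − 0.533333) = −0.75 ln(0.466667)
  = −0.75 × (-0.762139) = 0.571604 substitutions/site.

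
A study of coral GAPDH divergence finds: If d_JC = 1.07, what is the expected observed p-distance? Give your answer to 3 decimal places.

p = (3/4)(1 − e^(−4d/3)) = 0.75 × (1 − e^(-1.426667)) = 0.75 × (1 − 0.240108) = 0.569919.

0.570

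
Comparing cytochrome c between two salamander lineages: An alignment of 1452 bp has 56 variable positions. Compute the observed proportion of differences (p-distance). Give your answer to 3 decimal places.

p = 56/1452 = 0.038567… ≈ 0.039 (to 3 d.p.).

0.039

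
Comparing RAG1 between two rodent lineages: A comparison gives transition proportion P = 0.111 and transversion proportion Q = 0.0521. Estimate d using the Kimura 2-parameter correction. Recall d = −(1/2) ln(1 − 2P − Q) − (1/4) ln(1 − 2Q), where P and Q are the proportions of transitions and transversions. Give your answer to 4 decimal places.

0.1877

Under the Kimura two-parameter model, d = −½ ln(1 − 2P − Q) − ¼ ln(1 − 2Q).
1 − 2P − Q = 0.7259, giving −½ ln(0.7259) = 0.160172.
1 − 2Q = 0.8958, giving −¼ ln(0.8958) = 0.027510.
d = 0.160172 + 0.027510 = 0.187682.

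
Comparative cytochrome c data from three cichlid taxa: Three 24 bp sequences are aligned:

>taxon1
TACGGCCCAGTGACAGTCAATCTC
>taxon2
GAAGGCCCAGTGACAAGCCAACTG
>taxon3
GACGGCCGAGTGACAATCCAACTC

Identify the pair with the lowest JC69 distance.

taxon1–taxon2: 7/24 differ, p = 0.292, d = 0.369.
taxon1–taxon3: 5/24 differ, p = 0.208, d = 0.244.
taxon2–taxon3: 4/24 differ, p = 0.167, d = 0.188.
The smallest distance is between taxon2 and taxon3.

taxon2 and taxon3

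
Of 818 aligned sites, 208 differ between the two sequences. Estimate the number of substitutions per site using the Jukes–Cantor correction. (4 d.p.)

0.3105

p = 208/818 ≈ 0.254279.
d = −(3/4) ln(1 − 4p/3) = −0.75 ln(1 − 0.339039) = −0.75 ln(0.660961)
  = −0.75 × (-0.414060) = 0.310545 substitutions/site.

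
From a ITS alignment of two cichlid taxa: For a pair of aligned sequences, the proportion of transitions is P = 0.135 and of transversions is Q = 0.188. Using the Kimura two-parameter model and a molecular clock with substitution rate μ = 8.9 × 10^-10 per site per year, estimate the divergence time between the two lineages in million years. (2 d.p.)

Under the Kimura two-parameter model, d = −½ ln(1 − 2P − Q) − ¼ ln(1 − 2Q).
1 − 2P − Q = 0.542, giving −½ ln(0.542) = 0.306245.
1 − 2Q = 0.624, giving −¼ ln(0.624) = 0.117901.
d = 0.306245 + 0.117901 = 0.424146.
Under a molecular clock d = 2μt, so t = d/(2μ) = 0.424146 / (2 × 8.9 × 10^-10) = 238.28 million years.

238.28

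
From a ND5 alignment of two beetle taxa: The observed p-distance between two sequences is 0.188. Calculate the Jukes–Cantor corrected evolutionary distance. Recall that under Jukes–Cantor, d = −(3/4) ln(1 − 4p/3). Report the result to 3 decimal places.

d = −(3/4) ln(1 − 4p/3) = −0.75 ln(1 − 0.250667) = −0.75 ln(0.749333)
  = −0.75 × (-0.288572) = 0.216429 substitutions/site.

0.216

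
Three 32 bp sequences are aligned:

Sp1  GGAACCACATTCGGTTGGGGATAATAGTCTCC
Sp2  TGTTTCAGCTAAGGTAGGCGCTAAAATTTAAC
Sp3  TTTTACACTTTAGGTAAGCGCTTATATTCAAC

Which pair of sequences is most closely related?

Sp1–Sp2: 16/32 differ, p = 0.500, d = 0.824.
Sp1–Sp3: 15/32 differ, p = 0.469, d = 0.736.
Sp2–Sp3: 9/32 differ, p = 0.281, d = 0.353.
The smallest distance is between Sp2 and Sp3.

Sp2 and Sp3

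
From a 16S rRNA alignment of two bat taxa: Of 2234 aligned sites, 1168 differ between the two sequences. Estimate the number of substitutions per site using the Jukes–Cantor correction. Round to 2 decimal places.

0.90

p = 1168/2234 ≈ 0.522829.
d = −(3/4) ln(1 − 4p/3) = −0.75 ln(1 − 0.697105) = −0.75 ln(0.302895)
  = −0.75 × (-1.194369) = 0.895777 substitutions/site.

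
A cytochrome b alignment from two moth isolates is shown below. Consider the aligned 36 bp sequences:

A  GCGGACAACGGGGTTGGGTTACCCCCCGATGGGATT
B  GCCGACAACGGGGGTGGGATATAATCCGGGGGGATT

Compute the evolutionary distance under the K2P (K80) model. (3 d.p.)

0.304

Of 36 sites, 3 differences are transitions and 6 are transversions, so P = 3/36 ≈ 0.083333 and Q = 6/36 ≈ 0.166667.
Under the Kimura two-parameter model, d = −½ ln(1 − 2P − Q) − ¼ ln(1 − 2Q).
1 − 2P − Q = 0.666667, giving −½ ln(0.666667) = 0.202732.
1 − 2Q = 0.666666, giving −¼ ln(0.666666) = 0.101367.
d = 0.202732 + 0.101367 = 0.304099.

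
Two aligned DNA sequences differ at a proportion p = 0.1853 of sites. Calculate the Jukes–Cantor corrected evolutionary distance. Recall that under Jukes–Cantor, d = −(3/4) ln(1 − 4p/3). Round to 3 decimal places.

d = −(3/4) ln(1 − 4p/3) = −0.75 ln(1 − 0.247067) = −0.75 ln(0.752933)
  = −0.75 × (-0.283779) = 0.212834 substitutions/site.

0.213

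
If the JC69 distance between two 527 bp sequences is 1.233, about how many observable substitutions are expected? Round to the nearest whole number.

319

Invert JC69: p = (3/4)(1 − e^(−4d/3)) = 0.75 × (1 − e^(-1.644)) = 0.75 × (1 − 0.193206) = 0.605096.
Expected differing sites = pL ≈ 0.605096 × 527 = 318.885592 ≈ 319.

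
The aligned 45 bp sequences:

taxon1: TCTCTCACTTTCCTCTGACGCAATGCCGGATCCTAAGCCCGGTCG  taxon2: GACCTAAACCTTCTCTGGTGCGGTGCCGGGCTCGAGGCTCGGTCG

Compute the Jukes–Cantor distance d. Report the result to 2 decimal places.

0.57

The sequences differ at 18 of 45 sites, so p = 18/45 = 0.4.
d = −(3/4) ln(1 − 4p/3) = −0.75 ln(1 − 0.533333) = −0.75 ln(0.466667)
  = −0.75 × (-0.762139) = 0.571604 substitutions/site.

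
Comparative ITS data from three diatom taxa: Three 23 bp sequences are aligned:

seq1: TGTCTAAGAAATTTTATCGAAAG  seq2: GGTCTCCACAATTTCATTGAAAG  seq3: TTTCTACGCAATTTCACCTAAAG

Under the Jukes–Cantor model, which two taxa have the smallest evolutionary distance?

seq1–seq2: 7/23 differ, p = 0.304, d = 0.390.
seq1–seq3: 6/23 differ, p = 0.261, d = 0.321.
seq2–seq3: 7/23 differ, p = 0.304, d = 0.390.
The smallest distance is between seq1 and seq3.

seq1 and seq3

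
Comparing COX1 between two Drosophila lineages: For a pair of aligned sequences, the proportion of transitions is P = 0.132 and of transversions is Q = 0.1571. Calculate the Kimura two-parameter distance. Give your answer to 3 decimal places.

Under the Kimura two-parameter model, d = −½ ln(1 − 2P − Q) − ¼ ln(1 − 2Q).
1 − 2P − Q = 0.5789, giving −½ ln(0.5789) = 0.273313.
1 − 2Q = 0.6858, giving −¼ ln(0.6858) = 0.094292.
d = 0.273313 + 0.094292 = 0.367605.

0.368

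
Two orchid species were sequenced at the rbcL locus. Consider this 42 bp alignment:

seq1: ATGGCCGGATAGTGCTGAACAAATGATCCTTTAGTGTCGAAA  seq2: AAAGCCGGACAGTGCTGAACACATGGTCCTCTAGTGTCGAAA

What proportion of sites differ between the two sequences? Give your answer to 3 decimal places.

The sequences differ at 6 of 42 positions (sites 2, 3, 10, 22, 26, 31).
p = 6/42 = 0.142857… ≈ 0.143 (to 3 d.p.).

0.143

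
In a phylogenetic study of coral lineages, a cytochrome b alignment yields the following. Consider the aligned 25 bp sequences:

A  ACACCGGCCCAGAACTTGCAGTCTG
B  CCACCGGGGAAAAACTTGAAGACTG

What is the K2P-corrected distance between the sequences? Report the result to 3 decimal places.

Of 25 sites, 1 differences are transitions and 6 are transversions, so P = 1/25 = 0.04 and Q = 6/25 = 0.24.
Under the Kimura two-parameter model, d = −½ ln(1 − 2P − Q) − ¼ ln(1 − 2Q).
1 − 2P − Q = 0.68, giving −½ ln(0.68) = 0.192831.
1 − 2Q = 0.52, giving −¼ ln(0.52) = 0.163482.
d = 0.192831 + 0.163482 = 0.356313.

0.356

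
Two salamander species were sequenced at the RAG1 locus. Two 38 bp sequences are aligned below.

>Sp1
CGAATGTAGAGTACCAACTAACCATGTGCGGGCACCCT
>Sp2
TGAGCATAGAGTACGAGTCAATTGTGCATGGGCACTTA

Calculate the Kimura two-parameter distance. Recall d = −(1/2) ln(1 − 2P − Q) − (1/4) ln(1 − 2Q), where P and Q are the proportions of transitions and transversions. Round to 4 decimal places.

0.9507

Of 38 sites, 15 differences are transitions and 2 are transversions, so P = 15/38 ≈ 0.394737 and Q = 2/38 ≈ 0.052632.
Under the Kimura two-parameter model, d = −½ ln(1 − 2P − Q) − ¼ ln(1 − 2Q).
1 − 2P − Q = 0.157894, giving −½ ln(0.157894) = 0.922916.
1 − 2Q = 0.894736, giving −¼ ln(0.894736) = 0.027807.
d = 0.922916 + 0.027807 = 0.950723.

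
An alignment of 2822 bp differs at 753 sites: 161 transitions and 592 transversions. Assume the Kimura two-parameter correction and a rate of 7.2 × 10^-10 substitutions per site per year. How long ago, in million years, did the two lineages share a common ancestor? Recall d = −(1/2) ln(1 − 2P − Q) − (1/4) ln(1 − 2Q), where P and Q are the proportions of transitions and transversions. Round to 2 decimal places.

230.34

P = 161/2822 ≈ 0.057052 and Q = 592/2822 ≈ 0.20978.
Under the Kimura two-parameter model, d = −½ ln(1 − 2P − Q) − ¼ ln(1 − 2Q).
1 − 2P − Q = 0.676116, giving −½ ln(0.676116) = 0.195695.
1 − 2Q = 0.58044, giving −¼ ln(0.58044) = 0.135992.
d = 0.195695 + 0.135992 = 0.331687.
Under a molecular clock d = 2μt, so t = d/(2μ) = 0.331687 / (2 × 7.2 × 10^-10) = 230.34 million years.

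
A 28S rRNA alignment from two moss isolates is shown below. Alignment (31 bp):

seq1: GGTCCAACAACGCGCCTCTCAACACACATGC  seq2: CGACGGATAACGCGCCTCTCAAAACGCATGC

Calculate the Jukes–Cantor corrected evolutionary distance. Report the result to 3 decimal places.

The sequences differ at 7 of 31 sites (1, 3, 5, 6, 8, 23, 26), so p = 7/31 ≈ 0.225806.
d = −(3/4) ln(1 − 4p/3) = −0.75 ln(1 − 0.301075) = −0.75 ln(0.698925)
  = −0.75 × (-0.358212) = 0.268659 substitutions/site.

0.269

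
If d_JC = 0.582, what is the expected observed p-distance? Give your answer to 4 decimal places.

p = (3/4)(1 − e^(−4d/3)) = 0.75 × (1 − e^(-0.776)) = 0.75 × (1 − 0.460243) = 0.404818.

0.4048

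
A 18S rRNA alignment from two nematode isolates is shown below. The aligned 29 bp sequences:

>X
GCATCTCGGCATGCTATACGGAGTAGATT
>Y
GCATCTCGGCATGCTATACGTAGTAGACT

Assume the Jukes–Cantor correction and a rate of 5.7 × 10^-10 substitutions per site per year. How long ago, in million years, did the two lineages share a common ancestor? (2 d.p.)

The sequences differ at 2 of 29 sites (21, 28), so p = 2/29 ≈ 0.068966.
d = −(3/4) ln(1 − 4p/3) = −0.75 ln(1 − 0.091955) = −0.75 ln(0.908045)
  = −0.75 × (-0.096461) = 0.072346 substitutions/site.
Under a molecular clock d = 2μt, so t = d/(2μ) = 0.072346 / (2 × 5.7 × 10^-10) = 63.46 million years.

63.46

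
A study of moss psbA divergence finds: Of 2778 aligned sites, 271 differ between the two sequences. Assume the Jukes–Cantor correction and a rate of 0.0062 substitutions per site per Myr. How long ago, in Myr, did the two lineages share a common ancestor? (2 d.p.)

p = 271/2778 ≈ 0.097552.
d = −(3/4) ln(1 − 4p/3) = −0.75 ln(1 − 0.130069) = −0.75 ln(0.869931)
  = −0.75 × (-0.139341) = 0.104506 substitutions/site.
Under a molecular clock d = 2μt, so t = d/(2μ) = 0.104506 / (2 × 0.0062) = 8.43 Myr.

8.43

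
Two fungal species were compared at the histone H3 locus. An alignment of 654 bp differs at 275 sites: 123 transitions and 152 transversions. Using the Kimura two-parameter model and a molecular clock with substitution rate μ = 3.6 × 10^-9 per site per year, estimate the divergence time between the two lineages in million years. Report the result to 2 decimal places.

86.84

P = 123/654 ≈ 0.188073 and Q = 152/654 ≈ 0.232416.
Under the Kimura two-parameter model, d = −½ ln(1 − 2P − Q) − ¼ ln(1 − 2Q).
1 − 2P − Q = 0.391438, giving −½ ln(0.391438) = 0.468964.
1 − 2Q = 0.535168, giving −¼ ln(0.535168) = 0.156294.
d = 0.468964 + 0.156294 = 0.625258.
Under a molecular clock d = 2μt, so t = d/(2μ) = 0.625258 / (2 × 3.6 × 10^-9) = 86.84 million years.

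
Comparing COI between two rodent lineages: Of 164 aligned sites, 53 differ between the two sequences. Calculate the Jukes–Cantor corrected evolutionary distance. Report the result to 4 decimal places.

p = 53/164 ≈ 0.323171.
d = −(3/4) ln(1 − 4p/3) = −0.75 ln(1 − 0.430895) = −0.75 ln(0.569105)
  = −0.75 × (-0.563690) = 0.422768 substitutions/site.

0.4228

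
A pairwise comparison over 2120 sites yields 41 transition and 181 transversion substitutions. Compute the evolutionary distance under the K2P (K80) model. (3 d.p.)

P = 41/2120 ≈ 0.01934 and Q = 181/2120 ≈ 0.085377.
Under the Kimura two-parameter model, d = −½ ln(1 − 2P − Q) − ¼ ln(1 − 2Q).
1 − 2P − Q = 0.875943, giving −½ ln(0.875943) = 0.066227.
1 − 2Q = 0.829246, giving −¼ ln(0.829246) = 0.046810.
d = 0.066227 + 0.046810 = 0.113037.

0.113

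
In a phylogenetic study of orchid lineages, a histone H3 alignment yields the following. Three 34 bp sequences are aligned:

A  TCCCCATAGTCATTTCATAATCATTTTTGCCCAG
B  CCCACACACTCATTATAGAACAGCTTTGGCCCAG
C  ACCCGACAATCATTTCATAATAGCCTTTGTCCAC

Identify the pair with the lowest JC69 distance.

A–B: 12/34 differ, p = 0.353, d = 0.477.
A–C: 10/34 differ, p = 0.294, d = 0.373.
B–C: 12/34 differ, p = 0.353, d = 0.477.
The smallest distance is between A and C.

A and C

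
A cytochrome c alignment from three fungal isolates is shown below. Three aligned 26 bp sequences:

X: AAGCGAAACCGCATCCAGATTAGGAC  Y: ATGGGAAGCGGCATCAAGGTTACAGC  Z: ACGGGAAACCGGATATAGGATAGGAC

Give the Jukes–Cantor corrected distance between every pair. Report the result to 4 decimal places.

X–Y: 9/26 sites differ → p ≈ 0.346154, d = −0.75 ln(1 − 0.461539) = 0.464280 ≈ 0.4643.
X–Z: 7/26 sites differ → p ≈ 0.269231, d = −0.75 ln(1 − 0.358975) = 0.333515 ≈ 0.3335.
Y–Z: 10/26 sites differ → p ≈ 0.384615, d = −0.75 ln(1 − 0.51282) = 0.539341 ≈ 0.5393.

d(X,Y) = 0.4643, d(X,Z) = 0.3335, d(Y,Z) = 0.5393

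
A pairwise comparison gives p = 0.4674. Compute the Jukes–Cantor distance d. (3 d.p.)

d = −(3/4) ln(1 − 4p/3) = −0.75 ln(1 − 0.6232) = −0.75 ln(0.3768)
  = −0.75 × (-0.976041) = 0.732031 substitutions/site.

0.732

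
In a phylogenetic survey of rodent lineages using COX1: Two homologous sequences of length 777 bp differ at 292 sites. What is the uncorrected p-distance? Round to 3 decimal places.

p = 292/777 = 0.375804… ≈ 0.376 (to 3 d.p.).

0.376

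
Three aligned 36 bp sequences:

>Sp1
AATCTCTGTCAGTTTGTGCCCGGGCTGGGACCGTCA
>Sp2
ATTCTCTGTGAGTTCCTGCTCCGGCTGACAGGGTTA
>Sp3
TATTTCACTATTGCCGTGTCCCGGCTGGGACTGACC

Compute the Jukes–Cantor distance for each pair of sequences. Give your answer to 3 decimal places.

Sp1–Sp2: 11/36 sites differ → p ≈ 0.305556, d = −0.75 ln(1 − 0.407408) = 0.392437 ≈ 0.392.
Sp1–Sp3: 15/36 sites differ → p ≈ 0.416667, d = −0.75 ln(1 − 0.555556) = 0.608198 ≈ 0.608.
Sp2–Sp3: 20/36 sites differ → p ≈ 0.555556, d = −0.75 ln(1 − 0.740741) = 1.012446 ≈ 1.012.

d(Sp1,Sp2) = 0.392, d(Sp1,Sp3) = 0.608, d(Sp2,Sp3) = 1.012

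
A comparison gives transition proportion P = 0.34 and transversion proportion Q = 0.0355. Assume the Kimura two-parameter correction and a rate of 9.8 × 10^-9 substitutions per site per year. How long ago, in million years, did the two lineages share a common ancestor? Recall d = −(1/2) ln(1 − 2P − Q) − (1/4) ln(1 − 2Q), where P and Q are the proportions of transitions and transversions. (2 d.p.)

33.01

Under the Kimura two-parameter model, d = −½ ln(1 − 2P − Q) − ¼ ln(1 − 2Q).
1 − 2P − Q = 0.2845, giving −½ ln(0.2845) = 0.628511.
1 − 2Q = 0.929, giving −¼ ln(0.929) = 0.018412.
d = 0.628511 + 0.018412 = 0.646923.
Under a molecular clock d = 2μt, so t = d/(2μ) = 0.646923 / (2 × 9.8 × 10^-9) = 33.01 million years.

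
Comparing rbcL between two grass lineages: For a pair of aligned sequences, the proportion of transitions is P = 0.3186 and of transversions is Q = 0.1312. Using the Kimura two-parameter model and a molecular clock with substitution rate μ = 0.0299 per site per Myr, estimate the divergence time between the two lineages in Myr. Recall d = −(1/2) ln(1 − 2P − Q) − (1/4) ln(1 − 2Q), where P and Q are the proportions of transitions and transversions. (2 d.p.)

Under the Kimura two-parameter model, d = −½ ln(1 − 2P − Q) − ¼ ln(1 − 2Q).
1 − 2P − Q = 0.2316, giving −½ ln(0.2316) = 0.731372.
1 − 2Q = 0.7376, giving −¼ ln(0.7376) = 0.076088.
d = 0.731372 + 0.076088 = 0.807460.
Under a molecular clock d = 2μt, so t = d/(2μ) = 0.807460 / (2 × 0.0299) = 13.50 Myr.

13.50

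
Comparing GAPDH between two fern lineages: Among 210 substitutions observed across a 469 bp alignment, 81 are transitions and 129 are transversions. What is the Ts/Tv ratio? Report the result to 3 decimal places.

0.628

R = 81/129 = 0.627906… ≈ 0.628 (to 3 d.p.).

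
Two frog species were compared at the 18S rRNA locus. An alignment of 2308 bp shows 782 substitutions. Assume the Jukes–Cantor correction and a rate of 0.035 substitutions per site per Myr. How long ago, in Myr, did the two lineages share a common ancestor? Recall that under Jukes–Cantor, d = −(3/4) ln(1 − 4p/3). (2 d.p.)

6.44

p = 782/2308 ≈ 0.338821.
d = −(3/4) ln(1 − 4p/3) = −0.75 ln(1 − 0.451761) = −0.75 ln(0.548239)
  = −0.75 × (-0.601044) = 0.450783 substitutions/site.
Under a molecular clock d = 2μt, so t = d/(2μ) = 0.450783 / (2 × 0.035) = 6.44 Myr.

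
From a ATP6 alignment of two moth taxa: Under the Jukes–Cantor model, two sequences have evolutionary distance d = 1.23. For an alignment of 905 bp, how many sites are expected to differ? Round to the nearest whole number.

Invert JC69: p = (3/4)(1 − e^(−4d/3)) = 0.75 × (1 − e^(-1.64)) = 0.75 × (1 − 0.193980) = 0.604515.
Expected differing sites = pL ≈ 0.604515 × 905 = 547.086075 ≈ 547.

547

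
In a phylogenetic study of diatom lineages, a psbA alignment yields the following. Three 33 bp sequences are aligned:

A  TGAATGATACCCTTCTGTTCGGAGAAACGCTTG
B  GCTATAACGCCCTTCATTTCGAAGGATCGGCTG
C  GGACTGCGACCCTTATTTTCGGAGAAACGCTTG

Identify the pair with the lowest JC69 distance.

A–B: 13/33 differ, p = 0.394, d = 0.559.
A–C: 6/33 differ, p = 0.182, d = 0.208.
B–C: 14/33 differ, p = 0.424, d = 0.625.
The smallest distance is between A and C.

A and C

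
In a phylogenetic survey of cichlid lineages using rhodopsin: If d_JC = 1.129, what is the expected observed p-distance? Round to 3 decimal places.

p = (3/4)(1 − e^(−4d/3)) = 0.75 × (1 − e^(-1.505333)) = 0.75 × (1 − 0.221943) = 0.583543.

0.584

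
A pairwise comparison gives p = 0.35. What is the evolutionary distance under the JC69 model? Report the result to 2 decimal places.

0.47

d = −(3/4) ln(1 − 4p/3) = −0.75 ln(1 − 0.466667) = −0.75 ln(0.533333)
  = −0.75 × (-0.628609) = 0.471457 substitutions/site.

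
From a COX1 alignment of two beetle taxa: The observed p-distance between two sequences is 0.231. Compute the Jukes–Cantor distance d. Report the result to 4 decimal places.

d = −(3/4) ln(1 − 4p/3) = −0.75 ln(1 − 0.308) = −0.75 ln(0.692)
  = −0.75 × (-0.368169) = 0.276127 substitutions/site.

0.2761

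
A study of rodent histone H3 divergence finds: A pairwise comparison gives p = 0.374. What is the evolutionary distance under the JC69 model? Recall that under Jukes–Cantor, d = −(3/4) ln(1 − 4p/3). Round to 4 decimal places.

0.5179

d = −(3/4) ln(1 − 4p/3) = −0.75 ln(1 − 0.498667) = −0.75 ln(0.501333)
  = −0.75 × (-0.690485) = 0.517864 substitutions/site.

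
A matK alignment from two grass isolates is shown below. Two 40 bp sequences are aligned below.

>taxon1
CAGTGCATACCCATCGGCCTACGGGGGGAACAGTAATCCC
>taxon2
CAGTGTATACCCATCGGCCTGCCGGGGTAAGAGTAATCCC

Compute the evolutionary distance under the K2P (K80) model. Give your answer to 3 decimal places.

0.137

Of 40 sites, 2 differences are transitions and 3 are transversions, so P = 2/40 = 0.05 and Q = 3/40 = 0.075.
Under the Kimura two-parameter model, d = −½ ln(1 − 2P − Q) − ¼ ln(1 − 2Q).
1 − 2P − Q = 0.825, giving −½ ln(0.825) = 0.096186.
1 − 2Q = 0.85, giving −¼ ln(0.85) = 0.040630.
d = 0.096186 + 0.040630 = 0.136816.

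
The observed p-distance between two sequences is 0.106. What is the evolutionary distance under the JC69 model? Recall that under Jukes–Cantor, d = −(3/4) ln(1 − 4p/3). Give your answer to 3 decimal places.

d = −(3/4) ln(1 − 4p/3) = −0.75 ln(1 − 0.141333) = −0.75 ln(0.858667)
  = −0.75 × (-0.152374) = 0.114281 substitutions/site.

0.114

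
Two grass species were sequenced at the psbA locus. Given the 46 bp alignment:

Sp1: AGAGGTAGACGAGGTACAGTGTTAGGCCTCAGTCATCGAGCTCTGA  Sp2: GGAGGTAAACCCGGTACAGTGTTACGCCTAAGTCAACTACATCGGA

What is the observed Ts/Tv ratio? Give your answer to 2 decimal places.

Transitions are A↔G and C↔T; transversions are all other mismatches.
Transitions: 2. Transversions: 9.
R = 2/9 = 0.222222… ≈ 0.22 (to 2 d.p.).

0.22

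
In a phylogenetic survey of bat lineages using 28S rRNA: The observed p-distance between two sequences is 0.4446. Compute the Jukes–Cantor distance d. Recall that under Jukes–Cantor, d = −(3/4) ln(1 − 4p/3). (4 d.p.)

0.6738

d = −(3/4) ln(1 − 4p/3) = −0.75 ln(1 − 0.5928) = −0.75 ln(0.4072)
  = −0.75 × (-0.898451) = 0.673838 substitutions/site.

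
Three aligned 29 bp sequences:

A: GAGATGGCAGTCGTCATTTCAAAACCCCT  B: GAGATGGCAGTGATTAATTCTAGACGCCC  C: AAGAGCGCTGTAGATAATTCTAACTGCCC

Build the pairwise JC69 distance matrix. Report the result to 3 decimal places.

d(A,B) = 0.344, d(A,C) = 0.683, d(B,C) = 0.462

A–B: 8/29 sites differ → p ≈ 0.275862, d = −0.75 ln(1 − 0.367816) = 0.343931 ≈ 0.344.
A–C: 13/29 sites differ → p ≈ 0.448276, d = −0.75 ln(1 − 0.597701) = 0.682920 ≈ 0.683.
B–C: 10/29 sites differ → p ≈ 0.344828, d = −0.75 ln(1 − 0.459771) = 0.461822 ≈ 0.462.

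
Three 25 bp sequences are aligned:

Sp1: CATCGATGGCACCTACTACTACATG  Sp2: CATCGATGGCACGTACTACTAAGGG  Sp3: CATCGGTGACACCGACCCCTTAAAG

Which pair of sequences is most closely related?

Sp1–Sp2: 4/25 differ, p = 0.160, d = 0.180.
Sp1–Sp3: 8/25 differ, p = 0.320, d = 0.417.
Sp2–Sp3: 9/25 differ, p = 0.360, d = 0.490.
The smallest distance is between Sp1 and Sp2.

Sp1 and Sp2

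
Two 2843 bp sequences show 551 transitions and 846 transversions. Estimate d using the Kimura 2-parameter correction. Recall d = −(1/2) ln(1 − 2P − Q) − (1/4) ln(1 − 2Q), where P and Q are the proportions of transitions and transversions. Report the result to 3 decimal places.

P = 551/2843 ≈ 0.193809 and Q = 846/2843 ≈ 0.297573.
Under the Kimura two-parameter model, d = −½ ln(1 − 2P − Q) − ¼ ln(1 − 2Q).
1 − 2P − Q = 0.314809, giving −½ ln(0.314809) = 0.577895.
1 − 2Q = 0.404854, giving −¼ ln(0.404854) = 0.226057.
d = 0.577895 + 0.226057 = 0.803952.

0.804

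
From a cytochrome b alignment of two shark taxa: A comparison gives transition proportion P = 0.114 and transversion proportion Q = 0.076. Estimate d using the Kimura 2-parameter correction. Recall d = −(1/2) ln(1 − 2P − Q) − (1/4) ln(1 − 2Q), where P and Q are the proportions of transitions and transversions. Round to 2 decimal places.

Under the Kimura two-parameter model, d = −½ ln(1 − 2P − Q) − ¼ ln(1 − 2Q).
1 − 2P − Q = 0.696, giving −½ ln(0.696) = 0.181203.
1 − 2Q = 0.848, giving −¼ ln(0.848) = 0.041219.
d = 0.181203 + 0.041219 = 0.222422.

0.22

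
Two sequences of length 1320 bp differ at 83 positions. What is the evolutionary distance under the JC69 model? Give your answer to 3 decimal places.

0.066

p = 83/1320 ≈ 0.062879.
d = −(3/4) ln(1 − 4p/3) = −0.75 ln(1 − 0.083839) = −0.75 ln(0.916161)
  = −0.75 × (-0.087563) = 0.065672 substitutions/site.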